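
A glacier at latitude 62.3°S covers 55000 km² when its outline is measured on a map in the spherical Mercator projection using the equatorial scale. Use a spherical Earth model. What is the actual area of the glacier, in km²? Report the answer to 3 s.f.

For Mercator, h = k = sec φ (a conformal cylindrical projection has a single point scale, 1/cos φ).
Areal scale = k² = sec²φ = 1/cos²(62.3°) = 1/0.4648² = 4.628.
True area = apparent / (areal scale) = 55000 / 4.628 ≈ 11900 km².

11900 km²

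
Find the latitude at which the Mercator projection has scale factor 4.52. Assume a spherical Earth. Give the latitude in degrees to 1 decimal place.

77.2°

Mercator scale is k = sec φ = 1/cos φ.
1/cos φ = 4.52  ⇒  cos φ = 0.2212  ⇒  φ = arccos(0.2212) ≈ 77.2°.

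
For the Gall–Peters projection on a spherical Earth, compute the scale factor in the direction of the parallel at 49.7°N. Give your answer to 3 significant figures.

The Gall–Peters projection is cylindrical equal-area with φ₀ = 45°. A cylindrical equal-area projection with standard parallel φ₀ has meridian scale h = cos φ / cos φ₀ and parallel scale k = cos φ₀ / cos φ (so areas are preserved, h·k = 1).
k = cos 45° / cos 49.7° = 0.7071/0.6468 = 1.093.

1.09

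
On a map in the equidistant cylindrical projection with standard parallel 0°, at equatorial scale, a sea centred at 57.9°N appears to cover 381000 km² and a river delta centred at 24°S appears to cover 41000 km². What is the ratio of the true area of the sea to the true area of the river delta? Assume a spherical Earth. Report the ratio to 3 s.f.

Plate carrée has h = 1 and k = sec φ, giving areal scale sec φ; true area = (apparent area) · cos φ.
True area of sea: 381000 × cos(57.9°) = 381000 × 0.5314 = 202500 km².
True area of river delta: 41000 × cos(24°) = 41000 × 0.9135 = 37460 km².
Ratio = 202500 / 37460 ≈ 5.41.

5.41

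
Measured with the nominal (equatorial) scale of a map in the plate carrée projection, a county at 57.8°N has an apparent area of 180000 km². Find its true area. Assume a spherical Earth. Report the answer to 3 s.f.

95900 km²

In the plate carrée (x = Rλ, y = Rφ), meridians are true-scale (h = 1) and parallels are stretched by k = sec φ.
Areal scale = h·k = 1 × sec φ; at 57.8°, h = 1.000, k = 1.877, so h·k = 1.877.
True area = apparent / (areal scale) = 180000 / 1.877 ≈ 95900 km².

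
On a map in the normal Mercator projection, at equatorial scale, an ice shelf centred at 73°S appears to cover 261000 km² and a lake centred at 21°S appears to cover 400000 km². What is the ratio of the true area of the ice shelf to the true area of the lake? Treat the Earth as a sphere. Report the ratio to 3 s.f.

0.0640

Mercator's areal exaggeration is sec²φ; hence true area = (apparent area) · cos²φ.
True area of ice shelf: 261000 × cos²(73°) = 261000 × 0.08548 = 22310 km².
True area of lake: 400000 × cos²(21°) = 400000 × 0.8716 = 348600 km².
Ratio = 22310 / 348600 ≈ 0.0640.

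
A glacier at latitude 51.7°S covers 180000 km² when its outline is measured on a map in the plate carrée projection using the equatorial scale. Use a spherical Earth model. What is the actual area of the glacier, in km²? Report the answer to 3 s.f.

112000 km²

In the plate carrée (x = Rλ, y = Rφ), meridians are true-scale (h = 1) and parallels are stretched by k = sec φ.
Areal scale = h·k = 1 × sec φ; at 51.7°, h = 1.000, k = 1.613, so h·k = 1.613.
True area = apparent / (areal scale) = 180000 / 1.613 ≈ 112000 km².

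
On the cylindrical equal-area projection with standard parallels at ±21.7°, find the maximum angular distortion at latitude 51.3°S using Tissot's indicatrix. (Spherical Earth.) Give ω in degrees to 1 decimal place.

44.2°

A cylindrical equal-area projection with standard parallel φ₀ has meridian scale h = cos φ / cos φ₀ and parallel scale k = cos φ₀ / cos φ (so areas are preserved, h·k = 1).
At 51.3°: h = 0.6729, k = 1.486; principal scales a = 1.486, b = 0.6729.
sin(ω/2) = (a − b)/(a + b) = 0.8131/2.159 = 0.3766, so ω = 2 arcsin(0.3766) ≈ 44.2°.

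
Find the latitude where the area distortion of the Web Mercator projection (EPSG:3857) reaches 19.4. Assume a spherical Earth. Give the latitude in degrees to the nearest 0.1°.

76.9°

Mercator areal scale is sec²φ.
sec²φ = 19.4  ⇒  cos²φ = 0.05155  ⇒  cos φ = 0.2270.
φ = arccos(0.2270) ≈ 76.9°.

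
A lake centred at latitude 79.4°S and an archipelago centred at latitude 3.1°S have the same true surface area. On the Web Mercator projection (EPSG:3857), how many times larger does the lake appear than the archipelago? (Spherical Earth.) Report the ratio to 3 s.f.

Mercator areal scale is sec²φ.
At 79.4°: sec²(79.4°) = 1/0.1840² = 29.55.
At 3.1°: sec²(3.1°) = 1/0.9985² = 1.003.
Ratio = 29.55/1.003 = cos²(3.1°)/cos²(79.4°) ≈ 29.5.

29.5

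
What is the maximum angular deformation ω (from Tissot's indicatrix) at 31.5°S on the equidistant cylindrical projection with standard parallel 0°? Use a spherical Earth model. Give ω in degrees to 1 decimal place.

9.1°

In the plate carrée (x = Rλ, y = Rφ), meridians are true-scale (h = 1) and parallels are stretched by k = sec φ.
At 31.5°: h = 1.000, k = 1.173; principal scales a = 1.173, b = 1.000.
sin(ω/2) = (a − b)/(a + b) = 0.1728/2.173 = 0.07954, so ω = 2 arcsin(0.07954) ≈ 9.1°.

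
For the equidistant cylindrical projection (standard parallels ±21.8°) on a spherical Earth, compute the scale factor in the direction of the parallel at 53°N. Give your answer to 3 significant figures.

In the equirectangular projection with standard parallel φ₀ = 21.8° (x = Rλ cos φ₀, y = Rφ), meridians are true-scale (h = 1) and the parallel scale is k = cos φ₀ / cos φ.
k = cos 21.8° / cos 53° = 0.9285/0.6018 = 1.543.

1.54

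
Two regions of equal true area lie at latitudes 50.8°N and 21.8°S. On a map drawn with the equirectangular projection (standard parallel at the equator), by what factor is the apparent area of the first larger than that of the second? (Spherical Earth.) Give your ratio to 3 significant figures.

In the plate carrée (x = Rλ, y = Rφ), meridians are true-scale (h = 1) and parallels are stretched by k = sec φ.
Areal scale at 50.8°: h·k = 1.000 × 1.582 = 1.582.
Areal scale at 21.8°: h·k = 1.000 × 1.077 = 1.077.
Ratio = 1.582/1.077 ≈ 1.47.

1.47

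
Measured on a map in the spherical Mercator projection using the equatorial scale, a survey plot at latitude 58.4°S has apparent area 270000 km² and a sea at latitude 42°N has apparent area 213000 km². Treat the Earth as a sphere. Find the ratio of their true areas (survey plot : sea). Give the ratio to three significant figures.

On Mercator the areal scale is sec²φ, so true area = apparent × cos²φ.
True area of survey plot: 270000 × cos²(58.4°) = 270000 × 0.2746 = 74130 km².
True area of sea: 213000 × cos²(42°) = 213000 × 0.5523 = 117600 km².
Ratio = 74130 / 117600 ≈ 0.630.

0.630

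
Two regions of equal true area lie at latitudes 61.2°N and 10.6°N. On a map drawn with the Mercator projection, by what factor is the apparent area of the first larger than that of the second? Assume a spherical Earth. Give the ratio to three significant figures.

On Mercator, area is exaggerated by sec²φ = 1/cos²φ.
At 61.2°: sec²(61.2°) = 1/0.4818² = 4.309.
At 10.6°: sec²(10.6°) = 1/0.9829² = 1.035.
Ratio = 4.309/1.035 = cos²(10.6°)/cos²(61.2°) ≈ 4.16.

4.16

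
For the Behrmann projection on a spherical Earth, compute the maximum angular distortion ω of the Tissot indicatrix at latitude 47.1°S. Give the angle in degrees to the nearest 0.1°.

27.3°

Behrmann is a cylindrical equal-area projection with standard parallels at ±30°. For cylindrical equal-area with standard parallel φ₀, h = cos φ / cos φ₀ and k = cos φ₀ / cos φ, so h·k = 1.
At 47.1°: h = 0.7860, k = 1.272; principal scales a = 1.272, b = 0.7860.
sin(ω/2) = (a − b)/(a + b) = 0.4862/2.058 = 0.2362, so ω = 2 arcsin(0.2362) ≈ 27.3°.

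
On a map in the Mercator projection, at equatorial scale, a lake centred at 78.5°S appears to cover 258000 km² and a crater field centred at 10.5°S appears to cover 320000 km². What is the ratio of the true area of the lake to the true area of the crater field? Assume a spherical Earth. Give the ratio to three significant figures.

0.0331

Since Mercator area scale is 1/cos²φ, the true area equals the apparent area multiplied by cos²φ.
True area of lake: 258000 × cos²(78.5°) = 258000 × 0.03975 = 10250 km².
True area of crater field: 320000 × cos²(10.5°) = 320000 × 0.9668 = 309400 km².
Ratio = 10250 / 309400 ≈ 0.0331.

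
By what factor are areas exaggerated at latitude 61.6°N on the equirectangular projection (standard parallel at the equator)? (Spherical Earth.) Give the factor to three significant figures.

2.10

For the equirectangular projection with φ₀ = 0 (plate carrée), h = 1 along meridians and k = sec φ along parallels.
Areal scale = h·k = 1 × sec φ; at 61.6°, h = 1.000, k = 2.103, so h·k = 2.103.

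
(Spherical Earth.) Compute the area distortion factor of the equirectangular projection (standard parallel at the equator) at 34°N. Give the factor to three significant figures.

For the equirectangular projection with φ₀ = 0 (plate carrée), h = 1 along meridians and k = sec φ along parallels.
Areal scale = h·k = 1 × sec φ; at 34°, h = 1.000, k = 1.206, so h·k = 1.206.

1.21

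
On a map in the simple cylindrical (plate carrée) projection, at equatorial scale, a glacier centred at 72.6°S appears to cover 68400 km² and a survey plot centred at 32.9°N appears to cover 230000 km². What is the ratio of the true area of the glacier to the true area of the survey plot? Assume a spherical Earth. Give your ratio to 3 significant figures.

0.106

Plate carrée has h = 1 and k = sec φ, giving areal scale sec φ; true area = (apparent area) · cos φ.
True area of glacier: 68400 × cos(72.6°) = 68400 × 0.2990 = 20450 km².
True area of survey plot: 230000 × cos(32.9°) = 230000 × 0.8396 = 193100 km².
Ratio = 20450 / 193100 ≈ 0.106.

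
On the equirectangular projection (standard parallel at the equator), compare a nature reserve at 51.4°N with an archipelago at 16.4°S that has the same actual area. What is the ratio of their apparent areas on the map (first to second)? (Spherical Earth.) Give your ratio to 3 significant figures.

1.54

Plate carrée maps x = Rλ, y = Rφ. The meridian scale is h = 1 and the parallel scale is k = 1/cos φ = sec φ.
Areal scale at 51.4°: h·k = 1.000 × 1.603 = 1.603.
Areal scale at 16.4°: h·k = 1.000 × 1.042 = 1.042.
Ratio = 1.603/1.042 ≈ 1.54.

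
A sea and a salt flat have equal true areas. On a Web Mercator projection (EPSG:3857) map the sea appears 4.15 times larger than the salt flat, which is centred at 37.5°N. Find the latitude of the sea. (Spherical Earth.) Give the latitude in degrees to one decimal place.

67.1°

Mercator areal scale is sec²φ, so apparent-area ratio = sec²φ₁ / sec²φ₂ = cos²φ₂ / cos²φ₁.
cos²φ₂ / cos²φ₁ = 4.15  ⇒  cos φ₁ = cos 37.5° / √4.15 = 0.7934/2.037 = 0.3894.
φ₁ = arccos(0.3894) ≈ 67.1°.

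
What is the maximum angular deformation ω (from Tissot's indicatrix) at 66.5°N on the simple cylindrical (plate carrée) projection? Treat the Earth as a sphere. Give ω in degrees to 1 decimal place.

For the equirectangular projection with φ₀ = 0 (plate carrée), h = 1 along meridians and k = sec φ along parallels.
At 66.5°: h = 1.000, k = 2.508; principal scales a = 2.508, b = 1.000.
sin(ω/2) = (a − b)/(a + b) = 1.508/3.508 = 0.4298, so ω = 2 arcsin(0.4298) ≈ 50.9°.

50.9°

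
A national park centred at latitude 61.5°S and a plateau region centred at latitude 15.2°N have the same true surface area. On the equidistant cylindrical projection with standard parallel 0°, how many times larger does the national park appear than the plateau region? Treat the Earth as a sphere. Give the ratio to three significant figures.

For the equirectangular projection with φ₀ = 0 (plate carrée), h = 1 along meridians and k = sec φ along parallels.
Areal scale at 61.5°: h·k = 1.000 × 2.096 = 2.096.
Areal scale at 15.2°: h·k = 1.000 × 1.036 = 1.036.
Ratio = 2.096/1.036 ≈ 2.02.

2.02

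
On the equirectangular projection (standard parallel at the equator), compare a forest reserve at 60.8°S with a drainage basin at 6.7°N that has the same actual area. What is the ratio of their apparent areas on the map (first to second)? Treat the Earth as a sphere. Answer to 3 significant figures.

2.04

In the plate carrée (x = Rλ, y = Rφ), meridians are true-scale (h = 1) and parallels are stretched by k = sec φ.
Areal scale at 60.8°: h·k = 1.000 × 2.050 = 2.050.
Areal scale at 6.7°: h·k = 1.000 × 1.007 = 1.007.
Ratio = 2.050/1.007 ≈ 2.04.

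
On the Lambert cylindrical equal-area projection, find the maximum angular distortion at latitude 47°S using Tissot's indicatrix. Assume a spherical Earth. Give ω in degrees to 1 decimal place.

The Lambert cylindrical equal-area projection is the cylindrical equal-area projection with its standard parallel at the equator (φ₀ = 0). Cylindrical equal-area (φ₀ = 0°): h = cos φ / cos 0° along meridians, k = cos 0° / cos φ along parallels; h·k = 1.
At 47°: h = 0.6820, k = 1.466; principal scales a = 1.466, b = 0.6820.
sin(ω/2) = (a − b)/(a + b) = 0.7843/2.148 = 0.3651, so ω = 2 arcsin(0.3651) ≈ 42.8°.

42.8°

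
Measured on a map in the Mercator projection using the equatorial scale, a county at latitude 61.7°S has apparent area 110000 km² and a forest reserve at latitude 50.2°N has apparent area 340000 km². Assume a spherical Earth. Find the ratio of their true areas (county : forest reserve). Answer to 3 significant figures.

0.177

Mercator's areal exaggeration is sec²φ; hence true area = (apparent area) · cos²φ.
True area of county: 110000 × cos²(61.7°) = 110000 × 0.2248 = 24720 km².
True area of forest reserve: 340000 × cos²(50.2°) = 340000 × 0.4097 = 139300 km².
Ratio = 24720 / 139300 ≈ 0.177.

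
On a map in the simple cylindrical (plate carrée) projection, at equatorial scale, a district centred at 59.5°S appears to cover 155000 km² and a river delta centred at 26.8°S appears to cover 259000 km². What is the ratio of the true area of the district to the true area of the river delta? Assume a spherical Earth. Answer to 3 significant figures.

0.340

On the plate carrée, areal scale = h·k = 1 × sec φ, so true area = apparent × cos φ.
True area of district: 155000 × cos(59.5°) = 155000 × 0.5075 = 78670 km².
True area of river delta: 259000 × cos(26.8°) = 259000 × 0.8926 = 231200 km².
Ratio = 78670 / 231200 ≈ 0.340.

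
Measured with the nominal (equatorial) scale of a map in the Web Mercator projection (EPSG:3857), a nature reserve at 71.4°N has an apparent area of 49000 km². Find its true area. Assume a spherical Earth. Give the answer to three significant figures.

4990 km²

For Mercator, h = k = sec φ (a conformal cylindrical projection has a single point scale, 1/cos φ).
Areal scale = k² = sec²φ = 1/cos²(71.4°) = 1/0.3190² = 9.829.
True area = apparent / (areal scale) = 49000 / 9.829 ≈ 4990 km².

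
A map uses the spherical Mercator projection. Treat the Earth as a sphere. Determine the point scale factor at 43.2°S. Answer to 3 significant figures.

1.37

The Mercator projection is conformal; its linear scale factor is the same in every direction and equals sec φ = 1/cos φ.
k = 1/cos 43.2° = 1/0.7290 = 1.372.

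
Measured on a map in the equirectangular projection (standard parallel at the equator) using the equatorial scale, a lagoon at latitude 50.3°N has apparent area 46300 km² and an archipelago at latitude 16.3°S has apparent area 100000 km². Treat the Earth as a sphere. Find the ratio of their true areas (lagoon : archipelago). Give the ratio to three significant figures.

0.308

Plate carrée has h = 1 and k = sec φ, giving areal scale sec φ; true area = (apparent area) · cos φ.
True area of lagoon: 46300 × cos(50.3°) = 46300 × 0.6388 = 29570 km².
True area of archipelago: 100000 × cos(16.3°) = 100000 × 0.9598 = 95980 km².
Ratio = 29570 / 95980 ≈ 0.308.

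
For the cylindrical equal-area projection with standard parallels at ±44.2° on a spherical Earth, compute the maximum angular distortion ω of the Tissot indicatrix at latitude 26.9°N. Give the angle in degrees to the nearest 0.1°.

For cylindrical equal-area with standard parallel φ₀, h = cos φ / cos φ₀ and k = cos φ₀ / cos φ, so h·k = 1.
At 26.9°: h = 1.244, k = 0.8039; principal scales a = 1.244, b = 0.8039.
sin(ω/2) = (a − b)/(a + b) = 0.4401/2.048 = 0.2149, so ω = 2 arcsin(0.2149) ≈ 24.8°.

24.8°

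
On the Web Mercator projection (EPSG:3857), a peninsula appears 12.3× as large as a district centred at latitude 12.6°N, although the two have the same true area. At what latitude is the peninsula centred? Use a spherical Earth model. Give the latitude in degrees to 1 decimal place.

73.8°

Mercator areal scale is sec²φ, so apparent-area ratio = sec²φ₁ / sec²φ₂ = cos²φ₂ / cos²φ₁.
cos²φ₂ / cos²φ₁ = 12.3  ⇒  cos φ₁ = cos 12.6° / √12.3 = 0.9759/3.507 = 0.2783.
φ₁ = arccos(0.2783) ≈ 73.8°.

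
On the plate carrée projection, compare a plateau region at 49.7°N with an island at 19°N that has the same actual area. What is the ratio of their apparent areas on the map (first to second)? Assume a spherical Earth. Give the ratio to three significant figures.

1.46

For the equirectangular projection with φ₀ = 0 (plate carrée), h = 1 along meridians and k = sec φ along parallels.
Areal scale at 49.7°: h·k = 1.000 × 1.546 = 1.546.
Areal scale at 19°: h·k = 1.000 × 1.058 = 1.058.
Ratio = 1.546/1.058 ≈ 1.46.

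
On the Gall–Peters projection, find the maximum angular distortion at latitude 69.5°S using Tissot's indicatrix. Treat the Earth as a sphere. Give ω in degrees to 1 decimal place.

The Gall–Peters projection is cylindrical equal-area with φ₀ = 45°. A cylindrical equal-area projection with standard parallel φ₀ has meridian scale h = cos φ / cos φ₀ and parallel scale k = cos φ₀ / cos φ (so areas are preserved, h·k = 1).
At 69.5°: h = 0.4953, k = 2.019; principal scales a = 2.019, b = 0.4953.
sin(ω/2) = (a − b)/(a + b) = 1.524/2.514 = 0.6061, so ω = 2 arcsin(0.6061) ≈ 74.6°.

74.6°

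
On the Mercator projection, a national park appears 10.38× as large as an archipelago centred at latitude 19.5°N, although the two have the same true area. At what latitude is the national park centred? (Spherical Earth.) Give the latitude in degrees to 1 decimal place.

For equal true areas on Mercator, apparent areas scale as sec²φ, so the ratio is cos²φ₂ / cos²φ₁.
cos²φ₂ / cos²φ₁ = 10.38  ⇒  cos φ₁ = cos 19.5° / √10.38 = 0.9426/3.222 = 0.2926.
φ₁ = arccos(0.2926) ≈ 73.0°.

73.0°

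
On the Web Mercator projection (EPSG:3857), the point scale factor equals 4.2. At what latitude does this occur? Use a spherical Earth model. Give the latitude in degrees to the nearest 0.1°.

Mercator scale is k = sec φ = 1/cos φ.
1/cos φ = 4.2  ⇒  cos φ = 0.2381  ⇒  φ = arccos(0.2381) ≈ 76.2°.

76.2°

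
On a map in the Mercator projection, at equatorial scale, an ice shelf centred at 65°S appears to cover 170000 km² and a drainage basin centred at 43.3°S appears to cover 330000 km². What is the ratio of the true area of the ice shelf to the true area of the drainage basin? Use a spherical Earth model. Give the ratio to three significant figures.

Since Mercator area scale is 1/cos²φ, the true area equals the apparent area multiplied by cos²φ.
True area of ice shelf: 170000 × cos²(65°) = 170000 × 0.1786 = 30360 km².
True area of drainage basin: 330000 × cos²(43.3°) = 330000 × 0.5297 = 174800 km².
Ratio = 30360 / 174800 ≈ 0.174.

0.174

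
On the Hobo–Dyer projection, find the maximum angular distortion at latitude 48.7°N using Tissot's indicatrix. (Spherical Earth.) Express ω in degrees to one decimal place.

21.0°

The Hobo–Dyer projection is cylindrical equal-area with φ₀ = 37.5°. A cylindrical equal-area projection with standard parallel φ₀ has meridian scale h = cos φ / cos φ₀ and parallel scale k = cos φ₀ / cos φ (so areas are preserved, h·k = 1).
At 48.7°: h = 0.8319, k = 1.202; principal scales a = 1.202, b = 0.8319.
sin(ω/2) = (a − b)/(a + b) = 0.3701/2.034 = 0.1820, so ω = 2 arcsin(0.1820) ≈ 21.0°.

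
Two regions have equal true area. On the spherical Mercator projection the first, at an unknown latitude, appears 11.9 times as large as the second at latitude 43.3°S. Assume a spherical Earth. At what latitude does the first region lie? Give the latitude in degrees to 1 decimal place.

For equal true areas on Mercator, apparent areas scale as sec²φ, so the ratio is cos²φ₂ / cos²φ₁.
cos²φ₂ / cos²φ₁ = 11.9  ⇒  cos φ₁ = cos 43.3° / √11.9 = 0.7278/3.450 = 0.2110.
φ₁ = arccos(0.2110) ≈ 77.8°.

77.8°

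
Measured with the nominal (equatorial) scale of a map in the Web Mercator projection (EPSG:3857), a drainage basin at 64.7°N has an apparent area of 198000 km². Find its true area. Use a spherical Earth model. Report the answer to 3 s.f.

36200 km²

Mercator is conformal, so the point scale is isotropic: h = k = sec φ = 1/cos φ.
Areal scale = k² = sec²φ = 1/cos²(64.7°) = 1/0.4274² = 5.475.
True area = apparent / (areal scale) = 198000 / 5.475 ≈ 36200 km².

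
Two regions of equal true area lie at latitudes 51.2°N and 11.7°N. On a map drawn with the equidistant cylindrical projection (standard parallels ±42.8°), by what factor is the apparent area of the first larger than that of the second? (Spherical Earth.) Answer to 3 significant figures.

The equidistant cylindrical projection with φ₀ = 42.8° has h = 1 (meridians true) and k = cos φ₀ / cos φ along parallels.
Areal scale at 51.2°: h·k = 1.000 × 1.171 = 1.171.
Areal scale at 11.7°: h·k = 1.000 × 0.7493 = 0.7493.
Ratio = 1.171/0.7493 ≈ 1.56.

1.56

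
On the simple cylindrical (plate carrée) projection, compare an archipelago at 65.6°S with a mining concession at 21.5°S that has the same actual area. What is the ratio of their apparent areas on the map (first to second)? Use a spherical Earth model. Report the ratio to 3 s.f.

For the equirectangular projection with φ₀ = 0 (plate carrée), h = 1 along meridians and k = sec φ along parallels.
Areal scale at 65.6°: h·k = 1.000 × 2.421 = 2.421.
Areal scale at 21.5°: h·k = 1.000 × 1.075 = 1.075.
Ratio = 2.421/1.075 ≈ 2.25.

2.25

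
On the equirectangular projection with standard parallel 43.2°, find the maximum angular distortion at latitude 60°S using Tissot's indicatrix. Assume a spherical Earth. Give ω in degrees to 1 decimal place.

21.5°

With standard parallel φ₀ = 43.2°, the equirectangular projection gives x = Rλ cos φ₀, y = Rφ, so h = 1 and k = cos 43.2° / cos φ.
At 60°: h = 1.000, k = 1.458; principal scales a = 1.458, b = 1.000.
sin(ω/2) = (a − b)/(a + b) = 0.4579/2.458 = 0.1863, so ω = 2 arcsin(0.1863) ≈ 21.5°.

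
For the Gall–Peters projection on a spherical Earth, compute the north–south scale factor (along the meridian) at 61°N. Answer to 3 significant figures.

0.686

The Gall–Peters projection is cylindrical equal-area with φ₀ = 45°. Cylindrical equal-area (φ₀ = 45°): h = cos φ / cos 45° along meridians, k = cos 45° / cos φ along parallels; h·k = 1.
h = cos 61° / cos 45° = 0.4848/0.7071 = 0.6856.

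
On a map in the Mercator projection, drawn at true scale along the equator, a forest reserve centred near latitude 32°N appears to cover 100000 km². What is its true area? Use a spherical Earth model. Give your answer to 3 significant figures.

71900 km²

Mercator is conformal, so the point scale is isotropic: h = k = sec φ = 1/cos φ.
Areal scale = k² = sec²φ = 1/cos²(32°) = 1/0.8480² = 1.390.
True area = apparent / (areal scale) = 100000 / 1.390 ≈ 71900 km².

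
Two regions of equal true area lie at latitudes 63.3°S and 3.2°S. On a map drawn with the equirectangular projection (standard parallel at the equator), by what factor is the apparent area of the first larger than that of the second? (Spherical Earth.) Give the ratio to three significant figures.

2.22

For the equirectangular projection with φ₀ = 0 (plate carrée), h = 1 along meridians and k = sec φ along parallels.
Areal scale at 63.3°: h·k = 1.000 × 2.226 = 2.226.
Areal scale at 3.2°: h·k = 1.000 × 1.002 = 1.002.
Ratio = 2.226/1.002 ≈ 2.22.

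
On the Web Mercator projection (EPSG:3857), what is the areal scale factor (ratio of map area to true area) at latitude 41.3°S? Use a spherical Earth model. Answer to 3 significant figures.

The Mercator projection is conformal; its linear scale factor is the same in every direction and equals sec φ = 1/cos φ.
Areal scale = k² = sec²φ = 1/cos²(41.3°) = 1/0.7513² = 1.772.

1.77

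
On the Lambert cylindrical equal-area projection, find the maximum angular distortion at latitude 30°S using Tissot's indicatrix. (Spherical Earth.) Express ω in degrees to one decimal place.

16.4°

The Lambert cylindrical equal-area projection is the cylindrical equal-area projection with its standard parallel at the equator (φ₀ = 0). A cylindrical equal-area projection with standard parallel φ₀ has meridian scale h = cos φ / cos φ₀ and parallel scale k = cos φ₀ / cos φ (so areas are preserved, h·k = 1).
At 30°: h = 0.8660, k = 1.155; principal scales a = 1.155, b = 0.8660.
sin(ω/2) = (a − b)/(a + b) = 0.2887/2.021 = 0.1429, so ω = 2 arcsin(0.1429) ≈ 16.4°.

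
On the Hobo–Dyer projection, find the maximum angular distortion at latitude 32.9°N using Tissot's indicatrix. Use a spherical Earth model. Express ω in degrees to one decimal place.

Hobo–Dyer is a cylindrical equal-area projection with standard parallels at ±37.5°. A cylindrical equal-area projection with standard parallel φ₀ has meridian scale h = cos φ / cos φ₀ and parallel scale k = cos φ₀ / cos φ (so areas are preserved, h·k = 1).
At 32.9°: h = 1.058, k = 0.9449; principal scales a = 1.058, b = 0.9449.
sin(ω/2) = (a − b)/(a + b) = 0.1134/2.003 = 0.05662, so ω = 2 arcsin(0.05662) ≈ 6.5°.

6.5°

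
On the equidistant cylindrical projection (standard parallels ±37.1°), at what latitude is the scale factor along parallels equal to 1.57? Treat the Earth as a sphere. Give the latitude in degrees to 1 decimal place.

The equidistant cylindrical projection with φ₀ = 37.1° has h = 1 (meridians true) and k = cos φ₀ / cos φ along parallels.
k = cos φ₀ / cos φ = 1.57  ⇒  cos φ = cos 37.1° / 1.57 = 0.5080.
φ = arccos(0.5080) ≈ 59.5°.

59.5°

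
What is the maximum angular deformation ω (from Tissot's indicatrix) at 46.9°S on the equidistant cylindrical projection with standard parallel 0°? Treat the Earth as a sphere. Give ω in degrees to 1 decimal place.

For the equirectangular projection with φ₀ = 0 (plate carrée), h = 1 along meridians and k = sec φ along parallels.
At 46.9°: h = 1.000, k = 1.464; principal scales a = 1.464, b = 1.000.
sin(ω/2) = (a − b)/(a + b) = 0.4635/2.464 = 0.1882, so ω = 2 arcsin(0.1882) ≈ 21.7°.

21.7°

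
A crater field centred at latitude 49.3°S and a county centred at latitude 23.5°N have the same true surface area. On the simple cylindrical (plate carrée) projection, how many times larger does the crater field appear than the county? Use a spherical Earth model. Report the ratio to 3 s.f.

1.41

Plate carrée maps x = Rλ, y = Rφ. The meridian scale is h = 1 and the parallel scale is k = 1/cos φ = sec φ.
Areal scale at 49.3°: h·k = 1.000 × 1.534 = 1.534.
Areal scale at 23.5°: h·k = 1.000 × 1.090 = 1.090.
Ratio = 1.534/1.090 ≈ 1.41.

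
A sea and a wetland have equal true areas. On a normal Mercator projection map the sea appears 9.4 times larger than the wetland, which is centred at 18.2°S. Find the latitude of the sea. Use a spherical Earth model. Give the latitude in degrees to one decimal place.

Mercator areal scale is sec²φ, so apparent-area ratio = sec²φ₁ / sec²φ₂ = cos²φ₂ / cos²φ₁.
cos²φ₂ / cos²φ₁ = 9.4  ⇒  cos φ₁ = cos 18.2° / √9.4 = 0.9500/3.066 = 0.3098.
φ₁ = arccos(0.3098) ≈ 72.0°.

72.0°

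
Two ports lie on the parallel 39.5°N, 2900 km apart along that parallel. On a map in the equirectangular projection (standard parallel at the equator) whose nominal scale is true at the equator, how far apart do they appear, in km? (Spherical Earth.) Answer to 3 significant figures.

3760 km

Plate carrée maps x = Rλ, y = Rφ. The meridian scale is h = 1 and the parallel scale is k = 1/cos φ = sec φ.
Along the parallel, k = sec 39.5° = 1/0.7716 = 1.296.
Map distance = 2900 × 1.296 ≈ 3760 km.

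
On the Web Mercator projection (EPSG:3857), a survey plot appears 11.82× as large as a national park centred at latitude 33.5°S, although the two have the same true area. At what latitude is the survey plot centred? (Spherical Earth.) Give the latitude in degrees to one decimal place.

76.0°

For equal true areas on Mercator, apparent areas scale as sec²φ, so the ratio is cos²φ₂ / cos²φ₁.
cos²φ₂ / cos²φ₁ = 11.82  ⇒  cos φ₁ = cos 33.5° / √11.82 = 0.8339/3.438 = 0.2425.
φ₁ = arccos(0.2425) ≈ 76.0°.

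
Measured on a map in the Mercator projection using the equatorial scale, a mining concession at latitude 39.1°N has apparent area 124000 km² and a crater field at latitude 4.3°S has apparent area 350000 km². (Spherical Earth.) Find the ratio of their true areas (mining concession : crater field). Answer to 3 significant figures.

0.215

On Mercator the areal scale is sec²φ, so true area = apparent × cos²φ.
True area of mining concession: 124000 × cos²(39.1°) = 124000 × 0.6022 = 74680 km².
True area of crater field: 350000 × cos²(4.3°) = 350000 × 0.9944 = 348000 km².
Ratio = 74680 / 348000 ≈ 0.215.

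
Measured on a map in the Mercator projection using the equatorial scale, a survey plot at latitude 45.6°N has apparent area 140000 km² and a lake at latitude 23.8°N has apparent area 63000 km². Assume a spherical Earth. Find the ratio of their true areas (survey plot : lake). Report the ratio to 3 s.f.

On Mercator the areal scale is sec²φ, so true area = apparent × cos²φ.
True area of survey plot: 140000 × cos²(45.6°) = 140000 × 0.4895 = 68530 km².
True area of lake: 63000 × cos²(23.8°) = 63000 × 0.8372 = 52740 km².
Ratio = 68530 / 52740 ≈ 1.30.

1.30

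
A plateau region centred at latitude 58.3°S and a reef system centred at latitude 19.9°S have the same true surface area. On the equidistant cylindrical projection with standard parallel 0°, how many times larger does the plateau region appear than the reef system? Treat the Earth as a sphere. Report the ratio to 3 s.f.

In the plate carrée (x = Rλ, y = Rφ), meridians are true-scale (h = 1) and parallels are stretched by k = sec φ.
Areal scale at 58.3°: h·k = 1.000 × 1.903 = 1.903.
Areal scale at 19.9°: h·k = 1.000 × 1.064 = 1.064.
Ratio = 1.903/1.064 ≈ 1.79.

1.79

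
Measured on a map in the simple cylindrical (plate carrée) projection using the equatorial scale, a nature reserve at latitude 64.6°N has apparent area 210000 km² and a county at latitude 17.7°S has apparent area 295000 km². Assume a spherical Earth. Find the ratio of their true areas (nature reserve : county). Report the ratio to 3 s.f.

On the plate carrée, areal scale = h·k = 1 × sec φ, so true area = apparent × cos φ.
True area of nature reserve: 210000 × cos(64.6°) = 210000 × 0.4289 = 90080 km².
True area of county: 295000 × cos(17.7°) = 295000 × 0.9527 = 281000 km².
Ratio = 90080 / 281000 ≈ 0.321.

0.321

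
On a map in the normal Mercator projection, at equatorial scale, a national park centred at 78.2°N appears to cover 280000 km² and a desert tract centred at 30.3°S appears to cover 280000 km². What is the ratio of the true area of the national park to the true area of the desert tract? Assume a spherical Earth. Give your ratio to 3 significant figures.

0.0561

On Mercator the areal scale is sec²φ, so true area = apparent × cos²φ.
True area of national park: 280000 × cos²(78.2°) = 280000 × 0.04182 = 11710 km².
True area of desert tract: 280000 × cos²(30.3°) = 280000 × 0.7455 = 208700 km².
Ratio = 11710 / 208700 ≈ 0.0561.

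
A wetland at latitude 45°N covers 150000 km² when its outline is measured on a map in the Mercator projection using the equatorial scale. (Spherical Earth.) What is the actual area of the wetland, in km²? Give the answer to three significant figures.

Mercator is conformal, so the point scale is isotropic: h = k = sec φ = 1/cos φ.
Areal scale = k² = sec²φ = 1/cos²(45°) = 1/0.7071² = 2.000.
True area = apparent / (areal scale) = 150000 / 2.000 ≈ 75000 km².

75000 km²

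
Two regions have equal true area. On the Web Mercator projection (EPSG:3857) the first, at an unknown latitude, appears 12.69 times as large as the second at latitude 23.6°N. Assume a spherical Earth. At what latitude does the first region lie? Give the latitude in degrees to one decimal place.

75.1°

Mercator areal scale is sec²φ, so apparent-area ratio = sec²φ₁ / sec²φ₂ = cos²φ₂ / cos²φ₁.
cos²φ₂ / cos²φ₁ = 12.69  ⇒  cos φ₁ = cos 23.6° / √12.69 = 0.9164/3.562 = 0.2572.
φ₁ = arccos(0.2572) ≈ 75.1°.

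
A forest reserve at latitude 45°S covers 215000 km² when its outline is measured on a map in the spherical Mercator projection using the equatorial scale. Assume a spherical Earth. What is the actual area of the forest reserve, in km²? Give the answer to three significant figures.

Mercator is conformal, so the point scale is isotropic: h = k = sec φ = 1/cos φ.
Areal scale = k² = sec²φ = 1/cos²(45°) = 1/0.7071² = 2.000.
True area = apparent / (areal scale) = 215000 / 2.000 ≈ 108000 km².

108000 km²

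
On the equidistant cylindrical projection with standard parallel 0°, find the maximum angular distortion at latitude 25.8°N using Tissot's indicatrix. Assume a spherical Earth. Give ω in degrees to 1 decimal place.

6.0°

For the equirectangular projection with φ₀ = 0 (plate carrée), h = 1 along meridians and k = sec φ along parallels.
At 25.8°: h = 1.000, k = 1.111; principal scales a = 1.111, b = 1.000.
sin(ω/2) = (a − b)/(a + b) = 0.1107/2.111 = 0.05246, so ω = 2 arcsin(0.05246) ≈ 6.0°.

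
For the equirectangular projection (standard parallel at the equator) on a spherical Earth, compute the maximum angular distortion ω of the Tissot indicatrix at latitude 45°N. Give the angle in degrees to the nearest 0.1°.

19.8°

In the plate carrée (x = Rλ, y = Rφ), meridians are true-scale (h = 1) and parallels are stretched by k = sec φ.
At 45°: h = 1.000, k = 1.414; principal scales a = 1.414, b = 1.000.
sin(ω/2) = (a − b)/(a + b) = 0.4142/2.414 = 0.1716, so ω = 2 arcsin(0.1716) ≈ 19.8°.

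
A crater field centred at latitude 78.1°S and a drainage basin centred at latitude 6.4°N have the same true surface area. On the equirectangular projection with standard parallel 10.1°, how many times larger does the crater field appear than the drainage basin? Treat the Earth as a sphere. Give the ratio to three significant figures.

In the equirectangular projection with standard parallel φ₀ = 10.1° (x = Rλ cos φ₀, y = Rφ), meridians are true-scale (h = 1) and the parallel scale is k = cos φ₀ / cos φ.
Areal scale at 78.1°: h·k = 1.000 × 4.774 = 4.774.
Areal scale at 6.4°: h·k = 1.000 × 0.9907 = 0.9907.
Ratio = 4.774/0.9907 ≈ 4.82.

4.82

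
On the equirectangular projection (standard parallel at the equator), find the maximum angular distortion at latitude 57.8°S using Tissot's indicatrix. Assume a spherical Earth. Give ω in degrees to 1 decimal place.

35.5°

In the plate carrée (x = Rλ, y = Rφ), meridians are true-scale (h = 1) and parallels are stretched by k = sec φ.
At 57.8°: h = 1.000, k = 1.877; principal scales a = 1.877, b = 1.000.
sin(ω/2) = (a − b)/(a + b) = 0.8766/2.877 = 0.3047, so ω = 2 arcsin(0.3047) ≈ 35.5°.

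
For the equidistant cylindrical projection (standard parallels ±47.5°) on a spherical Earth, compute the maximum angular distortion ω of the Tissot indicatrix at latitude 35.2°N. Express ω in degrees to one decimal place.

The equidistant cylindrical projection with φ₀ = 47.5° has h = 1 (meridians true) and k = cos φ₀ / cos φ along parallels.
At 35.2°: h = 1.000, k = 0.8268; principal scales a = 1.000, b = 0.8268.
sin(ω/2) = (a − b)/(a + b) = 0.1732/1.827 = 0.09483, so ω = 2 arcsin(0.09483) ≈ 10.9°.

10.9°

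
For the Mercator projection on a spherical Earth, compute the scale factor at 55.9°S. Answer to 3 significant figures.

1.78

The Mercator projection is conformal; its linear scale factor is the same in every direction and equals sec φ = 1/cos φ.
k = 1/cos 55.9° = 1/0.5606 = 1.784.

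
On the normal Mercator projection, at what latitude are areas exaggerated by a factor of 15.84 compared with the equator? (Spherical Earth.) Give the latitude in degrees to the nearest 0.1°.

Mercator areal scale is sec²φ.
sec²φ = 15.84  ⇒  cos²φ = 0.06313  ⇒  cos φ = 0.2513.
φ = arccos(0.2513) ≈ 75.4°.

75.4°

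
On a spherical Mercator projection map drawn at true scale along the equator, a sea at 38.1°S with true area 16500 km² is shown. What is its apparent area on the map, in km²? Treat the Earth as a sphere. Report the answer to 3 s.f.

The Mercator projection is conformal; its linear scale factor is the same in every direction and equals sec φ = 1/cos φ.
Areal scale = k² = sec²φ = 1/cos²(38.1°) = 1/0.7869² = 1.615.
Apparent area = 16500 × 1.615 ≈ 26600 km².

26600 km²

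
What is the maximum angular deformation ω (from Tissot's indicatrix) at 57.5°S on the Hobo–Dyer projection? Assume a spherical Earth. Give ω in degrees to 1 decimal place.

43.6°

The Hobo–Dyer projection is cylindrical equal-area with φ₀ = 37.5°. For cylindrical equal-area with standard parallel φ₀, h = cos φ / cos φ₀ and k = cos φ₀ / cos φ, so h·k = 1.
At 57.5°: h = 0.6773, k = 1.477; principal scales a = 1.477, b = 0.6773.
sin(ω/2) = (a − b)/(a + b) = 0.7993/2.154 = 0.3711, so ω = 2 arcsin(0.3711) ≈ 43.6°.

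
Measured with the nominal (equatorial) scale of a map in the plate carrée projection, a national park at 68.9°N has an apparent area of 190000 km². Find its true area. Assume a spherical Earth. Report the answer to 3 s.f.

68400 km²

For the equirectangular projection with φ₀ = 0 (plate carrée), h = 1 along meridians and k = sec φ along parallels.
Areal scale = h·k = 1 × sec φ; at 68.9°, h = 1.000, k = 2.778, so h·k = 2.778.
True area = apparent / (areal scale) = 190000 / 2.778 ≈ 68400 km².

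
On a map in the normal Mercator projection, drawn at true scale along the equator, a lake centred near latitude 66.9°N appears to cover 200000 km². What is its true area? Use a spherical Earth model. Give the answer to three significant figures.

30800 km²

The Mercator projection is conformal; its linear scale factor is the same in every direction and equals sec φ = 1/cos φ.
Areal scale = k² = sec²φ = 1/cos²(66.9°) = 1/0.3923² = 6.497.
True area = apparent / (areal scale) = 200000 / 6.497 ≈ 30800 km².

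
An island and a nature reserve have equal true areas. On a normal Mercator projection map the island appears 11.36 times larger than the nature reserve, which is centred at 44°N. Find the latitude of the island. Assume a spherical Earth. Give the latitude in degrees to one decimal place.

For equal true areas on Mercator, apparent areas scale as sec²φ, so the ratio is cos²φ₂ / cos²φ₁.
cos²φ₂ / cos²φ₁ = 11.36  ⇒  cos φ₁ = cos 44° / √11.36 = 0.7193/3.370 = 0.2134.
φ₁ = arccos(0.2134) ≈ 77.7°.

77.7°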